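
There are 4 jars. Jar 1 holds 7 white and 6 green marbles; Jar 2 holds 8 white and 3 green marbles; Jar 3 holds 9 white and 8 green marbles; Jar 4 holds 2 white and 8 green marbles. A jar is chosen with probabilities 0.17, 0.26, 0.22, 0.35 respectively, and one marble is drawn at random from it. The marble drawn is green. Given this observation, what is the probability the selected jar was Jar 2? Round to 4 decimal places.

Tabulate prior·likelihood by source: [1] prior 0.17, lik 0.4615, product 0.07846; [2] prior 0.26, lik 0.2727, product 0.07091; [3] prior 0.22, lik 0.4706, product 0.1035; [4] prior 0.35, lik 0.8, product 0.2800.
Normalizing constant = 0.53290; the posterior for Jar 2 is its product over the sum, 0.07091/0.53290 = 0.1331.

Posterior probability ≈ 0.1331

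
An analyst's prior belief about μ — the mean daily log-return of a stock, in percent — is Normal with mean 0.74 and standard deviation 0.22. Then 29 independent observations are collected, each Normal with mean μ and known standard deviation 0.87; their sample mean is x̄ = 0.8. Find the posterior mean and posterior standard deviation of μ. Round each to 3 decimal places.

With known σ, the Normal prior is conjugate. Weight on the data is w = (n/σ²)/(n/σ² + 1/τ₀²) = 38.3142/(38.3142+20.6612) = 0.64966.
Posterior mean = w·x̄ + (1−w)·μ₀ = 0.64966·0.8 + 0.35034·0.74 = 0.779. Posterior variance = 1/(38.3142+20.6612) = 0.0169562, so SD = 0.130.

Posterior mean ≈ 0.779; posterior SD ≈ 0.130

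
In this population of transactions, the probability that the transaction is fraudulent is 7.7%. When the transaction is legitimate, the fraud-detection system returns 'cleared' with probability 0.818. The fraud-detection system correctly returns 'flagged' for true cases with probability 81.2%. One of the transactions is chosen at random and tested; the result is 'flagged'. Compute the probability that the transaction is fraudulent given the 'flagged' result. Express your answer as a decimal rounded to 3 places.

P(H | E) ≈ 0.271

Write H for 'the transaction is fraudulent'. Prior odds H:¬H = 0.077/0.923 = 0.083424. For the 'flagged' outcome, the likelihood ratio is 0.812/0.182 = 4.4615.
Posterior odds = 0.083424 × 4.4615 = 0.37220, so P(H|E) = 0.37220/(1+0.37220) = 0.271.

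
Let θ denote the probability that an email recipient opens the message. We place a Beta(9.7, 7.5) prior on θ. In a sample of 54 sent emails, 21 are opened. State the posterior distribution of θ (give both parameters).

Posterior: Beta(30.7, 40.5)

Observing 21 successes and 33 failures updates Beta(9.7, 7.5) by adding the success and failure counts to the two shape parameters: α = 9.7+21 = 30.7, β = 7.5+33 = 40.5.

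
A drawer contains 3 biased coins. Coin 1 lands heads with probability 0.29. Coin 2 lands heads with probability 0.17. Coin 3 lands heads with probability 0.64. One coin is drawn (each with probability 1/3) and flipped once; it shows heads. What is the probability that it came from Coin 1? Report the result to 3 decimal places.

Posterior probability ≈ 0.264

P(heads|C1) = 0.29; P(heads|C2) = 0.17; P(heads|C3) = 0.64.
Prior × likelihood for each source: 0.333333·0.29=0.09667, 0.333333·0.17=0.05667, 0.333333·0.64=0.2133. Summing gives P(heads) = 0.36667.
P(Coin 1 | heads) = 0.09667 / 0.36667 = 0.264.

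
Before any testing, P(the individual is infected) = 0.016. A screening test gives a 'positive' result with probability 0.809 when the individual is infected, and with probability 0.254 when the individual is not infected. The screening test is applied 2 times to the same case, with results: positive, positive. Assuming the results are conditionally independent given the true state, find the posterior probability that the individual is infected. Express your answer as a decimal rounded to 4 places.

With H the event that the individual is infected, the joint likelihood of the observed sequence is P(data|H) = 0.809·0.809 = 0.65448 and P(data|¬H) = 0.254·0.254 = 0.064516.
Bayes: P(H|data) = 0.016·0.65448 / (0.016·0.65448 + 0.984·0.064516) = 0.010472/0.073955 = 0.1416.

Posterior P(H) ≈ 0.1416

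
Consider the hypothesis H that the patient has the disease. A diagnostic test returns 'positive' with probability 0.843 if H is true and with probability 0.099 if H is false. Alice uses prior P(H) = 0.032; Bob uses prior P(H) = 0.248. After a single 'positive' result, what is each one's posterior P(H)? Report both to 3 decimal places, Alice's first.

Alice: 0.220; Bob: 0.737

P('+'|H) = 0.843, P('+'|¬H) = 0.099.
Alice: numerator 0.843·0.032 = 0.026976; evidence = 0.026976+0.099·0.968 = 0.12281; posterior = 0.220.
Bob: numerator 0.843·0.248 = 0.20906; evidence = 0.20906+0.099·0.752 = 0.28351; posterior = 0.737.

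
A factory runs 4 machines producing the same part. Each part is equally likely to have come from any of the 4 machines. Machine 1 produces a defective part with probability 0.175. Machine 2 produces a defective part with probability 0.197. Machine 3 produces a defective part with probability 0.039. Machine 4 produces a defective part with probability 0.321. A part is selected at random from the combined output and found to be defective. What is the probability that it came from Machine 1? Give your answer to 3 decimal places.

Tabulate prior·likelihood by source: [1] prior 0.25, lik 0.175, product 0.04375; [2] prior 0.25, lik 0.197, product 0.04925; [3] prior 0.25, lik 0.039, product 0.009750; [4] prior 0.25, lik 0.321, product 0.08025.
Normalizing constant = 0.18300; the posterior for Machine 1 is its product over the sum, 0.04375/0.18300 = 0.239.

Posterior probability ≈ 0.239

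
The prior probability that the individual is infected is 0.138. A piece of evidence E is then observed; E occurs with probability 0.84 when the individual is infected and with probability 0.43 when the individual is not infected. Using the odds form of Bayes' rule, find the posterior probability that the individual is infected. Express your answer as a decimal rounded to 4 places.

Posterior probability ≈ 0.2382

Prior odds = 0.138/(1−0.138) = 0.16009. In log-odds, ln(0.16009) = -1.8320.
Add log likelihood ratio: ln(1.9535) = 0.66962.
Posterior log-odds = -1.1624, so posterior odds = exp(-1.1624) = 0.31274. Converting, P(H|E) = 0.31274/1.3127 = 0.2382.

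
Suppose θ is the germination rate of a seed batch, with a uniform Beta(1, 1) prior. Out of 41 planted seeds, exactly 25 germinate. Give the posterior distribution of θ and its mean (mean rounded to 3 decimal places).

Observing 25 successes and 16 failures updates Beta(1, 1) by adding the success and failure counts to the two shape parameters: α = 1+25 = 26, β = 1+16 = 17.
E[θ | data] = 26/(26+17) = 0.605.

Posterior: Beta(26, 17); mean ≈ 0.605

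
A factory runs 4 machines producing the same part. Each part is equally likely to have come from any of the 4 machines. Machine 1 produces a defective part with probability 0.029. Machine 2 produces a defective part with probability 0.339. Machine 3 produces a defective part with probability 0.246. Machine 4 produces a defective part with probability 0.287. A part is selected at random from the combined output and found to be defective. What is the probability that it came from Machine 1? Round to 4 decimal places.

P(defective|M1) = 0.029; P(defective|M2) = 0.339; P(defective|M3) = 0.246; P(defective|M4) = 0.287.
Prior × likelihood for each source: 0.25·0.029=0.007250, 0.25·0.339=0.08475, 0.25·0.246=0.06150, 0.25·0.287=0.07175. Summing gives P(defective) = 0.22525.
P(Machine 1 | defective) = 0.007250 / 0.22525 = 0.0322.

Posterior probability ≈ 0.0322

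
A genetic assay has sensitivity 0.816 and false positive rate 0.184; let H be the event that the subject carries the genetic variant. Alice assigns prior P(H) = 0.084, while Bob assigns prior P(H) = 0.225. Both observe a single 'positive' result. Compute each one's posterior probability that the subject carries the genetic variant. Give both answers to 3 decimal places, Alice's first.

The likelihood ratio for a 'positive' result is 0.816/0.184 = 4.4348.
Alice: prior odds 0.084/0.916 = 0.091703; posterior odds 0.40668; posterior probability 0.289.
Bob: prior odds 0.225/0.775 = 0.29032; posterior odds 1.2875; posterior probability 0.563.

Alice: 0.289; Bob: 0.563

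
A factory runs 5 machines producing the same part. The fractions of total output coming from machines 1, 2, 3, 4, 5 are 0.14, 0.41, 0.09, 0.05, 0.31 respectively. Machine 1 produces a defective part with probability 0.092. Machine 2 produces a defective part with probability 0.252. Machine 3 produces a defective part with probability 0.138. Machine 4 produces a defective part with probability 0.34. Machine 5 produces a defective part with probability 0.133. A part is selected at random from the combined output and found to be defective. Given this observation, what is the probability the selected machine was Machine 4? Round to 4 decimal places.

Tabulate prior·likelihood by source: [1] prior 0.14, lik 0.092, product 0.01288; [2] prior 0.41, lik 0.252, product 0.1033; [3] prior 0.09, lik 0.138, product 0.01242; [4] prior 0.05, lik 0.34, product 0.01700; [5] prior 0.31, lik 0.133, product 0.04123.
Normalizing constant = 0.18685; the posterior for Machine 4 is its product over the sum, 0.01700/0.18685 = 0.0910.

Posterior probability ≈ 0.0910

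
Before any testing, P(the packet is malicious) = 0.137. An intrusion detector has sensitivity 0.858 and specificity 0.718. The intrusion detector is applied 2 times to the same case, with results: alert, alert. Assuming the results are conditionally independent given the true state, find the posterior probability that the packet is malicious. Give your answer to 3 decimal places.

Posterior P(H) ≈ 0.595

With H the event that the packet is malicious, the joint likelihood of the observed sequence is P(data|H) = 0.858·0.858 = 0.73616 and P(data|¬H) = 0.282·0.282 = 0.079524.
Bayes: P(H|data) = 0.137·0.73616 / (0.137·0.73616 + 0.863·0.079524) = 0.10085/0.16948 = 0.5951.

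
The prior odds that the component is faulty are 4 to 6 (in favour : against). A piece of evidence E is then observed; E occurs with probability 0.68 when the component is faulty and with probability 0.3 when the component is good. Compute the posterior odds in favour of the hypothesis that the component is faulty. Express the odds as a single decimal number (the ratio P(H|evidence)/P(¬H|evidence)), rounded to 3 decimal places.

Posterior odds ≈ 1.511

Prior odds = 4/6 = 0.66667.
Likelihood ratio for E = 0.68/0.3 = 2.2667.
Posterior odds = prior odds × LR = 1.5111.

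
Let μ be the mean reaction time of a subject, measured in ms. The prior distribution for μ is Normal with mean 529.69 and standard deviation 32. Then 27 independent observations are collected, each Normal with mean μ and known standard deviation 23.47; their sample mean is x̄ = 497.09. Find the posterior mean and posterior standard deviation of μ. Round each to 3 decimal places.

Prior precision 1/τ₀² = 1/32² = 0.00097656; data precision n/σ² = 27/23.47² = 0.0490160.
Posterior precision = 0.00097656 + 0.0490160 = 0.0499925, giving posterior SD = 1/√0.0499925 = 4.472.
Posterior mean = (0.00097656·529.69 + 0.0490160·497.09) / 0.0499925 = 497.727.

Posterior mean ≈ 497.727; posterior SD ≈ 4.472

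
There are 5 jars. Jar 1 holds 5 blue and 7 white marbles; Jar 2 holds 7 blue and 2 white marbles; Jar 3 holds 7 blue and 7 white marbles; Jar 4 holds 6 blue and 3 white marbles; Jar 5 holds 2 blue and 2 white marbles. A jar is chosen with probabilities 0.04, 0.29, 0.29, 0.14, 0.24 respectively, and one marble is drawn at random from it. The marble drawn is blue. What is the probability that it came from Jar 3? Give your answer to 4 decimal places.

Posterior probability ≈ 0.2414

Tabulate prior·likelihood by source: [1] prior 0.04, lik 0.4167, product 0.01667; [2] prior 0.29, lik 0.7778, product 0.2256; [3] prior 0.29, lik 0.5, product 0.1450; [4] prior 0.14, lik 0.6667, product 0.09333; [5] prior 0.24, lik 0.5, product 0.1200.
Normalizing constant = 0.60056; the posterior for Jar 3 is its product over the sum, 0.1450/0.60056 = 0.2414.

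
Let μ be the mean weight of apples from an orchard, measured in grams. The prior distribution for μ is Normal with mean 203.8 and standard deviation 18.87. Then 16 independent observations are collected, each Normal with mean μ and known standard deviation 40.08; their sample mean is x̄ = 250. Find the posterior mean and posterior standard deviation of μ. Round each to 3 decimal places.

Posterior mean ≈ 239.838; posterior SD ≈ 8.850

With known σ, the Normal prior is conjugate. Weight on the data is w = (n/σ²)/(n/σ² + 1/τ₀²) = 0.00996012/(0.00996012+0.00280838) = 0.78005.
Posterior mean = w·x̄ + (1−w)·μ₀ = 0.78005·250 + 0.21995·203.8 = 239.838. Posterior variance = 1/(0.00996012+0.00280838) = 78.3177, so SD = 8.850.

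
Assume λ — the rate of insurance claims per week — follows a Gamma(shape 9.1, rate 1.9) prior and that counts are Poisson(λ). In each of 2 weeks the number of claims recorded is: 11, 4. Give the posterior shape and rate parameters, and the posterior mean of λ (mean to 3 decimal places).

Posterior: Gamma(shape=24.1, rate=3.9); mean ≈ 6.179

The Poisson likelihood adds the total count to the shape and the number of exposure periods to the rate. Here ∑xᵢ = 15 and n = 2, so shape 9.1→24.1 and rate 1.9→3.9.
Posterior mean = shape/rate = 24.1/3.9 = 6.179.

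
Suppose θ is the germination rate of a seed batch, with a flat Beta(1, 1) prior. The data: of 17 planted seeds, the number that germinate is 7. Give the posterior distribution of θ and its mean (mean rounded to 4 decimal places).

Posterior: Beta(8, 11); mean ≈ 0.4211

The binomial likelihood is conjugate to the Beta prior: with 7 successes and 10 failures, the posterior is Beta(1+7, 1+10) = Beta(8, 11).
E[θ | data] = 8/(8+11) = 0.4211.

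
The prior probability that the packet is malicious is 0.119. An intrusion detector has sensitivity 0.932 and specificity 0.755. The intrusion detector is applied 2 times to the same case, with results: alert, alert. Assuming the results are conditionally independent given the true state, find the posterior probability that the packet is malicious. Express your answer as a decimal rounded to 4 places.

Posterior P(H) ≈ 0.6616

Let H be the event that the packet is malicious; start with P(H) = 0.119. P('alert'|H) = 0.932, P('alert'|¬H) = 0.245.
Update on result 1 ('alert'): P(H) ← 0.932·0.1190 / (0.932·0.1190 + 0.245·0.8810) = 0.11091/0.32675 = 0.3394.
Update on result 2 ('alert'): P(H) ← 0.932·0.3394 / (0.932·0.3394 + 0.245·0.6606) = 0.31634/0.47818 = 0.6616.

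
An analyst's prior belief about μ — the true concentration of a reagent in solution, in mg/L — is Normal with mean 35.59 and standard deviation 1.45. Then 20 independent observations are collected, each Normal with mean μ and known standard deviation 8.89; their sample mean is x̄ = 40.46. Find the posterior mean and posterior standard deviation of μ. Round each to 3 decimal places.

With known σ, the Normal prior is conjugate. Weight on the data is w = (n/σ²)/(n/σ² + 1/τ₀²) = 0.253062/(0.253062+0.475624) = 0.34729.
Posterior mean = w·x̄ + (1−w)·μ₀ = 0.34729·40.46 + 0.65271·35.59 = 37.281. Posterior variance = 1/(0.253062+0.475624) = 1.37233, so SD = 1.171.

Posterior mean ≈ 37.281; posterior SD ≈ 1.171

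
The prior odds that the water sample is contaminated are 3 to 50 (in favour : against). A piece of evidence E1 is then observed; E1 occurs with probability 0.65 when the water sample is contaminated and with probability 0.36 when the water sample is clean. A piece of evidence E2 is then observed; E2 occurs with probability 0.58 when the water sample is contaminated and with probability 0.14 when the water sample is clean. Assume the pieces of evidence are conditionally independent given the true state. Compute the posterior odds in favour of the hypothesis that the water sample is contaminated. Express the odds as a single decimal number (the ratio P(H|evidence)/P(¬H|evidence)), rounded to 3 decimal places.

Posterior odds ≈ 0.449

Prior odds = 3/50 = 0.060000.
Likelihood ratio for E1 = 0.65/0.36 = 1.8056.
Likelihood ratio for E2 = 0.58/0.14 = 4.1429.
Posterior odds = prior odds × LR₁ × LR₂ = 0.44881.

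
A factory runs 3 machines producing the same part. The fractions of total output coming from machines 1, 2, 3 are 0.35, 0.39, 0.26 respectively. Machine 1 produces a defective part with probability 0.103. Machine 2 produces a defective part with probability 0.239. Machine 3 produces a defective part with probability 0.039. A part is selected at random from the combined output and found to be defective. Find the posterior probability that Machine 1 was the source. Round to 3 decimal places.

Tabulate prior·likelihood by source: [1] prior 0.35, lik 0.103, product 0.03605; [2] prior 0.39, lik 0.239, product 0.09321; [3] prior 0.26, lik 0.039, product 0.01014.
Normalizing constant = 0.13940; the posterior for Machine 1 is its product over the sum, 0.03605/0.13940 = 0.259.

Posterior probability ≈ 0.259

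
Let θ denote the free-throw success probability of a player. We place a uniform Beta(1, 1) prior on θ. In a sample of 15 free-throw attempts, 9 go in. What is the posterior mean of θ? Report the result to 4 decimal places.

Posterior mean ≈ 0.5882

Observing 9 successes and 6 failures updates Beta(1, 1) by adding the success and failure counts to the two shape parameters: α = 1+9 = 10, β = 1+6 = 7.
Posterior mean = α/(α+β) = 10/17 = 0.5882.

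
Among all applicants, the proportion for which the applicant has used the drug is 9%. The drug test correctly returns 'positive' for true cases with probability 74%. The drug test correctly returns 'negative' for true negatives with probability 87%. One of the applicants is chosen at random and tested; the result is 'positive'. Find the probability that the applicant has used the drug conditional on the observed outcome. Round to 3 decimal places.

Let H be the event that the applicant has used the drug. P(H) = 0.09, so P(¬H) = 0.91. With E the 'positive' result, P(E|H) = 0.74 and P(E|¬H) = 0.13.
P(E) = 0.74·0.09 + 0.13·0.91 = 0.066600 + 0.11830 = 0.18490.
By Bayes' theorem, P(H|E) = 0.066600 / 0.18490 = 0.360.

P(H | E) ≈ 0.360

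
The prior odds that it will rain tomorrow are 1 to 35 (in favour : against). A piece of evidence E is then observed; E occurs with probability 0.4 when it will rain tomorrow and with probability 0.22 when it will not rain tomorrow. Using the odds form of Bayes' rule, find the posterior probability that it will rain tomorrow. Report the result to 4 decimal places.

Posterior probability ≈ 0.0494

Prior odds = 1/35 = 0.028571. In log-odds, ln(0.028571) = -3.5553.
Add log likelihood ratio: ln(1.8182) = 0.59784.
Posterior log-odds = -2.9575, so posterior odds = exp(-2.9575) = 0.051948. Converting, P(H|E) = 0.051948/1.0519 = 0.0494.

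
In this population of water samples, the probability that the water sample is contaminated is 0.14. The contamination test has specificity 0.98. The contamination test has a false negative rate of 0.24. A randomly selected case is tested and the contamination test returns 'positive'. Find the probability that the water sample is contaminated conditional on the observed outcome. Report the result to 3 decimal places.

P(H | E) ≈ 0.861

Let H be the event that the water sample is contaminated. P(H) = 0.14, so P(¬H) = 0.86. With E the 'positive' result, P(E|H) = 0.76 and P(E|¬H) = 0.02.
P(E) = 0.76·0.14 + 0.02·0.86 = 0.10640 + 0.017200 = 0.12360.
By Bayes' theorem, P(H|E) = 0.10640 / 0.12360 = 0.861.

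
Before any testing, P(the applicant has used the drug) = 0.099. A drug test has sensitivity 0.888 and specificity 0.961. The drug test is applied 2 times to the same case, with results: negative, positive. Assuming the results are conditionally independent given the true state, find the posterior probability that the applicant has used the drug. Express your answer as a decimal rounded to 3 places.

Posterior P(H) ≈ 0.226

Let H be the event that the applicant has used the drug; start with P(H) = 0.099. P('positive'|H) = 0.888, P('positive'|¬H) = 0.039.
Update on result 1 ('negative'): P(H) ← 0.112·0.0990 / (0.112·0.0990 + 0.961·0.9010) = 0.011088/0.87695 = 0.0126.
Update on result 2 ('positive'): P(H) ← 0.888·0.0126 / (0.888·0.0126 + 0.039·0.9874) = 0.011228/0.049735 = 0.2258.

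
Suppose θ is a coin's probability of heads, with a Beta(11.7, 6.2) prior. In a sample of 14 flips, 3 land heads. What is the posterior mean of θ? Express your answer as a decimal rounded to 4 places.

Posterior mean ≈ 0.4608

The binomial likelihood is conjugate to the Beta prior: with 3 successes and 11 failures, the posterior is Beta(11.7+3, 6.2+11) = Beta(14.7, 17.2).
E[θ | data] = 14.7/(14.7+17.2) = 0.4608.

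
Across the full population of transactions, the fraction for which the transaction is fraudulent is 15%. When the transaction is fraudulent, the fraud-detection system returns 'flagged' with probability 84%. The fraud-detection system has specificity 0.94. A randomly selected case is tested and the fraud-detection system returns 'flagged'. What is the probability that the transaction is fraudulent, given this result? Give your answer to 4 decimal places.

Write H for 'the transaction is fraudulent'. Prior odds H:¬H = 0.15/0.85 = 0.17647. For the 'flagged' outcome, the likelihood ratio is 0.84/0.06 = 14.000.
Posterior odds = 0.17647 × 14.000 = 2.4706, so P(H|E) = 2.4706/(1+2.4706) = 0.7119.

P(H | E) ≈ 0.7119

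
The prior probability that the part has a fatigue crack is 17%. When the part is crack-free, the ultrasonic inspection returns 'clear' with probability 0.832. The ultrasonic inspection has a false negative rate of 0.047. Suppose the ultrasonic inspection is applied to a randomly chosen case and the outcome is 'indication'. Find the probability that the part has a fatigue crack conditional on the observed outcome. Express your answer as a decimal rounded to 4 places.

P(H | E) ≈ 0.5374

Write H for 'the part has a fatigue crack'. Prior odds H:¬H = 0.17/0.83 = 0.20482. For the 'indication' outcome, the likelihood ratio is 0.953/0.168 = 5.6726.
Posterior odds = 0.20482 × 5.6726 = 1.1619, so P(H|E) = 1.1619/(1+1.1619) = 0.5374.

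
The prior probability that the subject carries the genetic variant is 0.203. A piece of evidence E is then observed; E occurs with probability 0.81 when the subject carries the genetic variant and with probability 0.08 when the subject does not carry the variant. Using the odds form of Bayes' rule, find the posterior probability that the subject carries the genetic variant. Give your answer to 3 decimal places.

Posterior probability ≈ 0.721

Prior odds = 0.203/(1−0.203) = 0.25471.
Likelihood ratio for E = 0.81/0.08 = 10.125.
Posterior odds = prior odds × LR = 2.5789.
Posterior probability = odds/(1+odds) = 2.5789/3.5789 = 0.721.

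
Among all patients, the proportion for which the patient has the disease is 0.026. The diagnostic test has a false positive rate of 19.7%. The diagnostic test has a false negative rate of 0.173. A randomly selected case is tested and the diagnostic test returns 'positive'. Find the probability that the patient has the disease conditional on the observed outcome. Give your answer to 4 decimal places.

P(H | E) ≈ 0.1008

Write H for 'the patient has the disease'. Prior odds H:¬H = 0.026/0.974 = 0.026694. For the 'positive' outcome, the likelihood ratio is 0.827/0.197 = 4.1980.
Posterior odds = 0.026694 × 4.1980 = 0.11206, so P(H|E) = 0.11206/(1+0.11206) = 0.1008.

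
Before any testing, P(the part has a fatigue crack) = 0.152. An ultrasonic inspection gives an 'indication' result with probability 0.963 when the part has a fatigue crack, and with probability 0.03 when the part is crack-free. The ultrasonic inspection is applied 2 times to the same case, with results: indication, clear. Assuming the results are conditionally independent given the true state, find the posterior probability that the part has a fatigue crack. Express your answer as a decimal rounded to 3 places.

With H the event that the part has a fatigue crack, the joint likelihood of the observed sequence is P(data|H) = 0.963·0.037 = 0.035631 and P(data|¬H) = 0.03·0.97 = 0.029100.
Bayes: P(H|data) = 0.152·0.035631 / (0.152·0.035631 + 0.848·0.029100) = 0.0054159/0.030093 = 0.1800.

Posterior P(H) ≈ 0.180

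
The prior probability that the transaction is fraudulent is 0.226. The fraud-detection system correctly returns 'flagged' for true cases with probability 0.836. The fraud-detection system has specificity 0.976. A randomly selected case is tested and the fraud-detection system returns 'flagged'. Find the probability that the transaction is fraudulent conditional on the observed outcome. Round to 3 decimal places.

Let H be the event that the transaction is fraudulent. P(H) = 0.226, so P(¬H) = 0.774. With E the 'flagged' result, P(E|H) = 0.836 and P(E|¬H) = 0.024.
P(E) = 0.836·0.226 + 0.024·0.774 = 0.18894 + 0.018576 = 0.20751.
By Bayes' theorem, P(H|E) = 0.18894 / 0.20751 = 0.910.

P(H | E) ≈ 0.910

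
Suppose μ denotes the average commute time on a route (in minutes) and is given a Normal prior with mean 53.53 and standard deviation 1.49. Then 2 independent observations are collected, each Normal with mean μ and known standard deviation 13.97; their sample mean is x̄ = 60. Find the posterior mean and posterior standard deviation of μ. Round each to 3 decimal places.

With known σ, the Normal prior is conjugate. Weight on the data is w = (n/σ²)/(n/σ² + 1/τ₀²) = 0.0102480/(0.0102480+0.450430) = 0.022245.
Posterior mean = w·x̄ + (1−w)·μ₀ = 0.022245·60 + 0.97775·53.53 = 53.674. Posterior variance = 1/(0.0102480+0.450430) = 2.17071, so SD = 1.473.

Posterior mean ≈ 53.674; posterior SD ≈ 1.473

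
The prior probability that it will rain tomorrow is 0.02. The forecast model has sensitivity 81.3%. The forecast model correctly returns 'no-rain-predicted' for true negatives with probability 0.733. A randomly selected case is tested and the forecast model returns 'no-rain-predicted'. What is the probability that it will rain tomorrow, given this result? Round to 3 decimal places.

P(H | E) ≈ 0.005

Write H for 'it will rain tomorrow'. Prior odds H:¬H = 0.02/0.98 = 0.020408. For the 'no-rain-predicted' outcome, the likelihood ratio is 0.187/0.733 = 0.25512.
Posterior odds = 0.020408 × 0.25512 = 0.0052064, so P(H|E) = 0.0052064/(1+0.0052064) = 0.005.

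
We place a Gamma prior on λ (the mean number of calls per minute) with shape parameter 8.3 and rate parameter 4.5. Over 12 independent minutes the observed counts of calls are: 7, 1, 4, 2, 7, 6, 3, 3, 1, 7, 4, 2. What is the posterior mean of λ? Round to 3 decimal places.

Posterior mean ≈ 3.352

Total count ∑xᵢ = 47 over n = 12 minutes.
Gamma is conjugate to the Poisson likelihood: posterior is Gamma(shape = 8.3+47 = 55.3, rate = 4.5+12 = 16.5).
Posterior mean = shape/rate = 55.3/16.5 = 3.352.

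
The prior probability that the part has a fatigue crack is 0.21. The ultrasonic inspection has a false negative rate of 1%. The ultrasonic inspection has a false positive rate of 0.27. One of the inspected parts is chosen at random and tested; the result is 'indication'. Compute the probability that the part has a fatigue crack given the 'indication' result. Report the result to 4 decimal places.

Let H be the event that the part has a fatigue crack. P(H) = 0.21, so P(¬H) = 0.79. With E the 'indication' result, P(E|H) = 0.99 and P(E|¬H) = 0.27.
P(E) = 0.99·0.21 + 0.27·0.79 = 0.20790 + 0.21330 = 0.42120.
By Bayes' theorem, P(H|E) = 0.20790 / 0.42120 = 0.4936.

P(H | E) ≈ 0.4936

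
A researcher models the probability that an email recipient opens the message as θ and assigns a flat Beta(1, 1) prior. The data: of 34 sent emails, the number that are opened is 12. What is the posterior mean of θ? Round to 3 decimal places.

Observing 12 successes and 22 failures updates Beta(1, 1) by adding the success and failure counts to the two shape parameters: α = 1+12 = 13, β = 1+22 = 23.
E[θ | data] = 13/(13+23) = 0.361.

Posterior mean ≈ 0.361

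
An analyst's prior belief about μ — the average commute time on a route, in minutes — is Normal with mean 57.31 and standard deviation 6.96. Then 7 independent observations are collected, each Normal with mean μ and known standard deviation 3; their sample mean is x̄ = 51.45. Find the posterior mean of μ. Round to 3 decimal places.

With known σ, the Normal prior is conjugate. Weight on the data is w = (n/σ²)/(n/σ² + 1/τ₀²) = 0.777778/(0.777778+0.0206434) = 0.97414.
Posterior mean = w·x̄ + (1−w)·μ₀ = 0.97414·51.45 + 0.025855·57.31 = 51.602.

Posterior mean ≈ 51.602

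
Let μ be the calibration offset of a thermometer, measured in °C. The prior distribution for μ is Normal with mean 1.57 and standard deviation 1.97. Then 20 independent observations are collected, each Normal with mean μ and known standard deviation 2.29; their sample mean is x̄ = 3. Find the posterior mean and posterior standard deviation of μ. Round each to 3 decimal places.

With known σ, the Normal prior is conjugate. Weight on the data is w = (n/σ²)/(n/σ² + 1/τ₀²) = 3.81381/(3.81381+0.257672) = 0.93671.
Posterior mean = w·x̄ + (1−w)·μ₀ = 0.93671·3 + 0.063287·1.57 = 2.909. Posterior variance = 1/(3.81381+0.257672) = 0.245611, so SD = 0.496.

Posterior mean ≈ 2.909; posterior SD ≈ 0.496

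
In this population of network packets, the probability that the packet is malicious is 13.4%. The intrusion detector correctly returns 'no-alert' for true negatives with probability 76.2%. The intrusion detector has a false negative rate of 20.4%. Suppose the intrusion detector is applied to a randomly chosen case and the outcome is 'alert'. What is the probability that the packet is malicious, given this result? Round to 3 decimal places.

P(H | E) ≈ 0.341

Write H for 'the packet is malicious'. Prior odds H:¬H = 0.134/0.866 = 0.15473. For the 'alert' outcome, the likelihood ratio is 0.796/0.238 = 3.3445.
Posterior odds = 0.15473 × 3.3445 = 0.51752, so P(H|E) = 0.51752/(1+0.51752) = 0.341.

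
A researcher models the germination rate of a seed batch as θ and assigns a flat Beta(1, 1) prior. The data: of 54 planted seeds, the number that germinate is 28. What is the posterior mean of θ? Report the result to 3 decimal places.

Posterior mean ≈ 0.518

Observing 28 successes and 26 failures updates Beta(1, 1) by adding the success and failure counts to the two shape parameters: α = 1+28 = 29, β = 1+26 = 27.
Posterior mean = α/(α+β) = 29/56 = 0.518.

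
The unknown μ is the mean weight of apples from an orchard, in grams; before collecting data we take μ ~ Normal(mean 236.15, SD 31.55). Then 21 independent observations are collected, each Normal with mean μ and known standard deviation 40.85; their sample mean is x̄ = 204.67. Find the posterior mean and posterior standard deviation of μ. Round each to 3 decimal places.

Prior precision 1/τ₀² = 1/31.55² = 0.00100462; data precision n/σ² = 21/40.85² = 0.0125845.
Posterior precision = 0.00100462 + 0.0125845 = 0.0135891, giving posterior SD = 1/√0.0135891 = 8.578.
Posterior mean = (0.00100462·236.15 + 0.0125845·204.67) / 0.0135891 = 206.997.

Posterior mean ≈ 206.997; posterior SD ≈ 8.578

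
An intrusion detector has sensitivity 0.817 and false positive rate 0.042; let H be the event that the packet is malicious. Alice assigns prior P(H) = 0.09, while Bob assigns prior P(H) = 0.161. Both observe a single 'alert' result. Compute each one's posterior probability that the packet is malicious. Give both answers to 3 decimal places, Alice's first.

P('+'|H) = 0.817, P('+'|¬H) = 0.042.
Alice: numerator 0.817·0.09 = 0.073530; evidence = 0.073530+0.042·0.91 = 0.11175; posterior = 0.658.
Bob: numerator 0.817·0.161 = 0.13154; evidence = 0.13154+0.042·0.839 = 0.16677; posterior = 0.789.

Alice: 0.658; Bob: 0.789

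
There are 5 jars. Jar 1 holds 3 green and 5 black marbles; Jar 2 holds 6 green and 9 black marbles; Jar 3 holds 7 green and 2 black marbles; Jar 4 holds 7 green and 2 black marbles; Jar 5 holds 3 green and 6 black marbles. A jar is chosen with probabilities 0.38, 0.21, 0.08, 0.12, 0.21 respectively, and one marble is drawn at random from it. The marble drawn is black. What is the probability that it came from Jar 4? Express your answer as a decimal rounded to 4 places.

Posterior probability ≈ 0.0487

Tabulate prior·likelihood by source: [1] prior 0.38, lik 0.625, product 0.2375; [2] prior 0.21, lik 0.6, product 0.1260; [3] prior 0.08, lik 0.2222, product 0.01778; [4] prior 0.12, lik 0.2222, product 0.02667; [5] prior 0.21, lik 0.6667, product 0.1400.
Normalizing constant = 0.54794; the posterior for Jar 4 is its product over the sum, 0.02667/0.54794 = 0.0487.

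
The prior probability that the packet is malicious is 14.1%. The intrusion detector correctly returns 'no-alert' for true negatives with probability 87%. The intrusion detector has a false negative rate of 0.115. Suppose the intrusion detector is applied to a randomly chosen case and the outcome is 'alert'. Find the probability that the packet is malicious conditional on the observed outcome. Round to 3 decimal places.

P(H | E) ≈ 0.528

Let H be the event that the packet is malicious. P(H) = 0.141, so P(¬H) = 0.859. With E the 'alert' result, P(E|H) = 0.885 and P(E|¬H) = 0.13.
P(E) = 0.885·0.141 + 0.13·0.859 = 0.12478 + 0.11167 = 0.23645.
By Bayes' theorem, P(H|E) = 0.12478 / 0.23645 = 0.528.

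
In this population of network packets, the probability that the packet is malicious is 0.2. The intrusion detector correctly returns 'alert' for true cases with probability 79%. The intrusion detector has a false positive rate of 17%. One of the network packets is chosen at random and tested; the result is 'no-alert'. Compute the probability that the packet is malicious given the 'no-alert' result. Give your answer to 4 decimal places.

P(H | E) ≈ 0.0595

Write H for 'the packet is malicious'. Prior odds H:¬H = 0.2/0.8 = 0.25000. For the 'no-alert' outcome, the likelihood ratio is 0.21/0.83 = 0.25301.
Posterior odds = 0.25000 × 0.25301 = 0.063253, so P(H|E) = 0.063253/(1+0.063253) = 0.0595.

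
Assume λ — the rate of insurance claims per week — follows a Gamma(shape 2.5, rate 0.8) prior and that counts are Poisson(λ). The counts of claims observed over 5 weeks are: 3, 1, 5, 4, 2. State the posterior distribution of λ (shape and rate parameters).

The Poisson likelihood adds the total count to the shape and the number of exposure periods to the rate. Here ∑xᵢ = 15 and n = 5, so shape 2.5→17.5 and rate 0.8→5.8.

Posterior: Gamma(shape=17.5, rate=5.8)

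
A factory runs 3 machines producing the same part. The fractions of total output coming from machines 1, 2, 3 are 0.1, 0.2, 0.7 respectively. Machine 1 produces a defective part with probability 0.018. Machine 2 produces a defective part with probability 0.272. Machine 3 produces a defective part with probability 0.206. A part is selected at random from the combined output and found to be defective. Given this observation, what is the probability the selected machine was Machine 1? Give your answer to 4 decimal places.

Posterior probability ≈ 0.0090

P(defective|M1) = 0.018; P(defective|M2) = 0.272; P(defective|M3) = 0.206.
Prior × likelihood for each source: 0.1·0.018=0.001800, 0.2·0.272=0.05440, 0.7·0.206=0.1442. Summing gives P(defective) = 0.20040.
P(Machine 1 | defective) = 0.001800 / 0.20040 = 0.0090.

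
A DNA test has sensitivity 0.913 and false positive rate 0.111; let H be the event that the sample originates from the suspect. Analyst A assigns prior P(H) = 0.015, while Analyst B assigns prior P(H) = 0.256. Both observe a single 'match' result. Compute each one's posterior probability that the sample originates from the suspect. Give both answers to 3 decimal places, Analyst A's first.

Analyst A: 0.111; Analyst B: 0.739

The likelihood ratio for a 'match' result is 0.913/0.111 = 8.2252.
Analyst A: prior odds 0.015/0.985 = 0.015228; posterior odds 0.12526; posterior probability 0.111.
Analyst B: prior odds 0.256/0.744 = 0.34409; posterior odds 2.8302; posterior probability 0.739.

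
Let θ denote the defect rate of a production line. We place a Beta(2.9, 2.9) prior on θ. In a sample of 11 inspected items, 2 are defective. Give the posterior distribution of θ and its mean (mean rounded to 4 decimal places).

Posterior: Beta(4.9, 11.9); mean ≈ 0.2917

The binomial likelihood is conjugate to the Beta prior: with 2 successes and 9 failures, the posterior is Beta(2.9+2, 2.9+9) = Beta(4.9, 11.9).
Posterior mean = α/(α+β) = 4.9/16.8 = 0.2917.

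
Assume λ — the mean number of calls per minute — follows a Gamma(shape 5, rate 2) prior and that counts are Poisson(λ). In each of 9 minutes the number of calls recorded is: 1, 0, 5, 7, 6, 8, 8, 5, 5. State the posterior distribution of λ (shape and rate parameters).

The Poisson likelihood adds the total count to the shape and the number of exposure periods to the rate. Here ∑xᵢ = 45 and n = 9, so shape 5→50 and rate 2→11.

Posterior: Gamma(shape=50, rate=11)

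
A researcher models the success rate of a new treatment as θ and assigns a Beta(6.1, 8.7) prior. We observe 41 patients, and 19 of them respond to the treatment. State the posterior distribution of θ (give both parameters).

The binomial likelihood is conjugate to the Beta prior: with 19 successes and 22 failures, the posterior is Beta(6.1+19, 8.7+22) = Beta(25.1, 30.7).

Posterior: Beta(25.1, 30.7)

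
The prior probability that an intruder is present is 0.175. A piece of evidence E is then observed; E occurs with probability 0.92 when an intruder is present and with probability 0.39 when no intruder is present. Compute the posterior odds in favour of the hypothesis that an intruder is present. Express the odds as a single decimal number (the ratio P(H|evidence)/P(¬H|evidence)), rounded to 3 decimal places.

Posterior odds ≈ 0.500

Prior odds = 0.175/(1−0.175) = 0.21212.
Likelihood ratio for E = 0.92/0.39 = 2.3590.
Posterior odds = prior odds × LR = 0.50039.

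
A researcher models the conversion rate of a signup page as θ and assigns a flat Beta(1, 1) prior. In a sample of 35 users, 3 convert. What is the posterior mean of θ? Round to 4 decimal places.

The binomial likelihood is conjugate to the Beta prior: with 3 successes and 32 failures, the posterior is Beta(1+3, 1+32) = Beta(4, 33).
Posterior mean = α/(α+β) = 4/37 = 0.1081.

Posterior mean ≈ 0.1081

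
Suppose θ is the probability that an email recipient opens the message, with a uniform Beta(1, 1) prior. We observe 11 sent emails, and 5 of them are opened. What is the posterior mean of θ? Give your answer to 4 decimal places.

Posterior mean ≈ 0.4615

Observing 5 successes and 6 failures updates Beta(1, 1) by adding the success and failure counts to the two shape parameters: α = 1+5 = 6, β = 1+6 = 7.
E[θ | data] = 6/(6+7) = 0.4615.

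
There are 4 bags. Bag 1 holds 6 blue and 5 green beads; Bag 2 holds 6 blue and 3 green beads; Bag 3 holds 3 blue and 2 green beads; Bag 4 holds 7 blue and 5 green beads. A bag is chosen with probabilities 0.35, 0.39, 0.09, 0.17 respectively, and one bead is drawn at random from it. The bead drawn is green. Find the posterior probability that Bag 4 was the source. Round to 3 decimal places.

Posterior probability ≈ 0.179

Tabulate prior·likelihood by source: [1] prior 0.35, lik 0.4545, product 0.1591; [2] prior 0.39, lik 0.3333, product 0.1300; [3] prior 0.09, lik 0.4, product 0.03600; [4] prior 0.17, lik 0.4167, product 0.07083.
Normalizing constant = 0.39592; the posterior for Bag 4 is its product over the sum, 0.07083/0.39592 = 0.179.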